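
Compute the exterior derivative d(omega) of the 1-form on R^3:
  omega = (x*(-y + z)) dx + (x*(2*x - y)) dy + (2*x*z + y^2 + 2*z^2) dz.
d(omega) = (5*x - y) dx ∧ dy + (-x + 2*z) dx ∧ dz + (2*y) dy ∧ dz

For a 1-form omega = sum_i f_i dx_i, the exterior derivative is
  d(omega) = sum_{i < j} (∂f_j/∂x_i - ∂f_i/∂x_j) dx_i ∧ dx_j.
  coefficient of dx ∧ dy: ∂f_2/∂x - ∂f_1/∂y = ∂(x*(2*x - y))/∂x - ∂(x*(-y + z))/∂y = 5*x - y
  coefficient of dx ∧ dz: ∂f_3/∂x - ∂f_1/∂z = ∂(2*x*z + y^2 + 2*z^2)/∂x - ∂(x*(-y + z))/∂z = -x + 2*z
  coefficient of dy ∧ dz: ∂f_3/∂y - ∂f_2/∂z = ∂(2*x*z + y^2 + 2*z^2)/∂y - ∂(x*(2*x - y))/∂z = 2*y
Assembling: d(omega) = (5*x - y) dx ∧ dy + (-x + 2*z) dx ∧ dz + (2*y) dy ∧ dz.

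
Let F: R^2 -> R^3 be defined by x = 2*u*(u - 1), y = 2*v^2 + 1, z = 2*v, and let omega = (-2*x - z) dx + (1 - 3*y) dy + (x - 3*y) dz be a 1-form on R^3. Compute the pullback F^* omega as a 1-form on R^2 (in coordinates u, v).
F^* omega = (-16*u^3 + 24*u^2 - 8*u*v - 8*u + 4*v) du + (4*u^2 - 4*u - 24*v^3 - 12*v^2 - 8*v - 6) dv

Using F^*(f dg) = (f ∘ F) d(g ∘ F), substitute each coordinate x_i by F_i(u, v) in f_i, and replace dx_i by d F_i = (∂F_i/∂u) du + (∂F_i/∂v) dv.
  For the x component: f_1(F) = -4*u^2 + 4*u - 2*v; d F_1 = (4*u - 2) du + (0) dv
  For the y component: f_2(F) = -6*v^2 - 2; d F_2 = (0) du + (4*v) dv
  For the z component: f_3(F) = 2*u^2 - 2*u - 6*v^2 - 3; d F_3 = (0) du + (2) dv
Combining and collecting du, dv coefficients:
  coeff of du: -16*u^3 + 24*u^2 - 8*u*v - 8*u + 4*v
  coeff of dv: 4*u^2 - 4*u - 24*v^3 - 12*v^2 - 8*v - 6
F^* omega = (-16*u^3 + 24*u^2 - 8*u*v - 8*u + 4*v) du + (4*u^2 - 4*u - 24*v^3 - 12*v^2 - 8*v - 6) dv.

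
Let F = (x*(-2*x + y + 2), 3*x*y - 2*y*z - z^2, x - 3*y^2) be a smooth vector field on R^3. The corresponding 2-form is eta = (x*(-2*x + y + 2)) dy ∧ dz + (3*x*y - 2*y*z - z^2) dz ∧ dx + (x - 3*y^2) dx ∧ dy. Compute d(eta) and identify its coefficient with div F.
d(eta) = (-x + y - 2*z + 2) dx ∧ dy ∧ dz; div F = -x + y - 2*z + 2

For a 2-form in R^3 of the form above, applying d gives a 3-form with coefficient ∂P/∂x + ∂Q/∂y + ∂R/∂z:
  ∂P/∂x = -4*x + y + 2
  ∂Q/∂y = 3*x - 2*z
  ∂R/∂z = 0
Sum = -x + y - 2*z + 2, which is exactly div F.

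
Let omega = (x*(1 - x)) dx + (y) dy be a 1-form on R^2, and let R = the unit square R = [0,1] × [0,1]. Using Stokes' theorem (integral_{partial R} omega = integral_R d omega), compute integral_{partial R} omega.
integral_(partial R) omega = 0

Stokes: integral_partial_R omega = integral_R d omega with d omega = (∂Q/∂x - ∂P/∂y) dx ∧ dy.
  ∂Q/∂x = 0
  ∂P/∂y = 0
  integrand = ∂Q/∂x - ∂P/∂y = 0.
Integrating over R: integral_0^1 integral_0^1 (0) dx dy = 0.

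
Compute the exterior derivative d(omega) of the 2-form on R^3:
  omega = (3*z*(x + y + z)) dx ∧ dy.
d(omega) = (3*x + 3*y + 6*z) dx ∧ dy ∧ dz

For a 2-form omega = sum_{i<j} g_{ij} dx_i ∧ dx_j, the exterior derivative is
  d(omega) = sum_{i<j} d(g_{ij}) ∧ dx_i ∧ dx_j = sum_{i<j, k} (∂g_{ij}/∂x_k) dx_k ∧ dx_i ∧ dx_j.
Expand each term, using dx_k ∧ dx_i ∧ dx_j = sgn(permutation) dx_{(a)} ∧ dx_{(b)} ∧ dx_{(c)} with (a < b < c) sorted:
  d(3*z*(x + y + z)) includes (∂/∂z)(3*z*(x + y + z)) dz = (3*x + 3*y + 6*z) dz, which multiplied by dx ∧ dy gives (3*x + 3*y + 6*z) dx ∧ dy ∧ dz
Collecting like 3-forms: d(omega) = (3*x + 3*y + 6*z) dx ∧ dy ∧ dz.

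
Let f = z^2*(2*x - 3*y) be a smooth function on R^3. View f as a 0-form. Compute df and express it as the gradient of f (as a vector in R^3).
df = (2*z^2) dx + (-3*z^2) dy + (2*z*(2*x - 3*y)) dz; grad f = (2*z^2, -3*z^2, 2*z*(2*x - 3*y))

For a 0-form f, d f = (∂f/∂x) dx + (∂f/∂y) dy + (∂f/∂z) dz. The components of the vector representation are exactly the entries of grad f in Cartesian coordinates:
  ∂f/∂x = 2*z^2
  ∂f/∂y = -3*z^2
  ∂f/∂z = 2*z*(2*x - 3*y).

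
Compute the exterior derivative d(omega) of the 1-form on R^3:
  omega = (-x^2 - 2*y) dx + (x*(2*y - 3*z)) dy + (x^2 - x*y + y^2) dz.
d(omega) = (2*y - 3*z + 2) dx ∧ dy + (2*x - y) dx ∧ dz + (2*x + 2*y) dy ∧ dz

For a 1-form omega = sum_i f_i dx_i, the exterior derivative is
  d(omega) = sum_{i < j} (∂f_j/∂x_i - ∂f_i/∂x_j) dx_i ∧ dx_j.
  coefficient of dx ∧ dy: ∂f_2/∂x - ∂f_1/∂y = ∂(x*(2*y - 3*z))/∂x - ∂(-x^2 - 2*y)/∂y = 2*y - 3*z + 2
  coefficient of dx ∧ dz: ∂f_3/∂x - ∂f_1/∂z = ∂(x^2 - x*y + y^2)/∂x - ∂(-x^2 - 2*y)/∂z = 2*x - y
  coefficient of dy ∧ dz: ∂f_3/∂y - ∂f_2/∂z = ∂(x^2 - x*y + y^2)/∂y - ∂(x*(2*y - 3*z))/∂z = 2*x + 2*y
Assembling: d(omega) = (2*y - 3*z + 2) dx ∧ dy + (2*x - y) dx ∧ dz + (2*x + 2*y) dy ∧ dz.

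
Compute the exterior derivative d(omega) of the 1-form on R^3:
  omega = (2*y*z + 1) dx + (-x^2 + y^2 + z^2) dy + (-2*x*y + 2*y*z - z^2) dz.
d(omega) = (-2*x - 2*z) dx ∧ dy + (-4*y) dx ∧ dz + (-2*x) dy ∧ dz

For a 1-form omega = sum_i f_i dx_i, the exterior derivative is
  d(omega) = sum_{i < j} (∂f_j/∂x_i - ∂f_i/∂x_j) dx_i ∧ dx_j.
  coefficient of dx ∧ dy: ∂f_2/∂x - ∂f_1/∂y = ∂(-x^2 + y^2 + z^2)/∂x - ∂(2*y*z + 1)/∂y = -2*x - 2*z
  coefficient of dx ∧ dz: ∂f_3/∂x - ∂f_1/∂z = ∂(-2*x*y + 2*y*z - z^2)/∂x - ∂(2*y*z + 1)/∂z = -4*y
  coefficient of dy ∧ dz: ∂f_3/∂y - ∂f_2/∂z = ∂(-2*x*y + 2*y*z - z^2)/∂y - ∂(-x^2 + y^2 + z^2)/∂z = -2*x
Assembling: d(omega) = (-2*x - 2*z) dx ∧ dy + (-4*y) dx ∧ dz + (-2*x) dy ∧ dz.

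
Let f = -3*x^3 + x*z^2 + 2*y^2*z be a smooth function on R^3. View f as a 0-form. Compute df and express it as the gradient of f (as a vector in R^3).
df = (-9*x^2 + z^2) dx + (4*y*z) dy + (2*x*z + 2*y^2) dz; grad f = (-9*x^2 + z^2, 4*y*z, 2*x*z + 2*y^2)

For a 0-form f, d f = (∂f/∂x) dx + (∂f/∂y) dy + (∂f/∂z) dz. The components of the vector representation are exactly the entries of grad f in Cartesian coordinates:
  ∂f/∂x = -9*x^2 + z^2
  ∂f/∂y = 4*y*z
  ∂f/∂z = 2*x*z + 2*y^2.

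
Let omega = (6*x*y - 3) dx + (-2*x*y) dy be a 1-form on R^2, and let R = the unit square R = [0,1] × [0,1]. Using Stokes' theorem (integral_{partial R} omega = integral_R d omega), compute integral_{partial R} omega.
integral_(partial R) omega = -4

Stokes: integral_partial_R omega = integral_R d omega with d omega = (∂Q/∂x - ∂P/∂y) dx ∧ dy.
  ∂Q/∂x = -2*y
  ∂P/∂y = 6*x
  integrand = ∂Q/∂x - ∂P/∂y = -6*x - 2*y.
Integrating over R: integral_0^1 integral_0^1 (-6*x - 2*y) dx dy = -4.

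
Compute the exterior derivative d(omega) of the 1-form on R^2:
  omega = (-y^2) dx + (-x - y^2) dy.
d(omega) = (2*y - 1) dx ∧ dy

For a 1-form omega = sum_i f_i dx_i, the exterior derivative is
  d(omega) = sum_{i < j} (∂f_j/∂x_i - ∂f_i/∂x_j) dx_i ∧ dx_j.
  coefficient of dx ∧ dy: ∂f_2/∂x - ∂f_1/∂y = ∂(-x - y^2)/∂x - ∂(-y^2)/∂y = 2*y - 1
Assembling: d(omega) = (2*y - 1) dx ∧ dy.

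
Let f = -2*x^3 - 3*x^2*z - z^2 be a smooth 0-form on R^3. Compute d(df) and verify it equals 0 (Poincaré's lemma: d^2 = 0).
d(df) = 0

Step 1: df = sum_i (∂f/∂x_i) dx_i = (6*x*(-x - z)) dx + (0) dy + (-3*x^2 - 2*z) dz.
Step 2: Apply d again. Using the 1-form formula, the coefficient of dx ∧ dy in d(df) is ∂^2 f/∂x ∂y - ∂^2 f/∂y ∂x = (0) - (0) = 0 (equality of mixed partials for smooth f).
Similarly for dx ∧ dz and dy ∧ dz — all coefficients vanish. So d(df) = 0.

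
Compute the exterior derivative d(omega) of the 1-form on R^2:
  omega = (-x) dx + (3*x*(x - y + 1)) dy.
d(omega) = (6*x - 3*y + 3) dx ∧ dy

For a 1-form omega = sum_i f_i dx_i, the exterior derivative is
  d(omega) = sum_{i < j} (∂f_j/∂x_i - ∂f_i/∂x_j) dx_i ∧ dx_j.
  coefficient of dx ∧ dy: ∂f_2/∂x - ∂f_1/∂y = ∂(3*x*(x - y + 1))/∂x - ∂(-x)/∂y = 6*x - 3*y + 3
Assembling: d(omega) = (6*x - 3*y + 3) dx ∧ dy.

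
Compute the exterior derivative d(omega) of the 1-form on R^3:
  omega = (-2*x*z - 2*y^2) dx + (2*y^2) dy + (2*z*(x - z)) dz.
d(omega) = (4*y) dx ∧ dy + (2*x + 2*z) dx ∧ dz

For a 1-form omega = sum_i f_i dx_i, the exterior derivative is
  d(omega) = sum_{i < j} (∂f_j/∂x_i - ∂f_i/∂x_j) dx_i ∧ dx_j.
  coefficient of dx ∧ dy: ∂f_2/∂x - ∂f_1/∂y = ∂(2*y^2)/∂x - ∂(-2*x*z - 2*y^2)/∂y = 4*y
  coefficient of dx ∧ dz: ∂f_3/∂x - ∂f_1/∂z = ∂(2*z*(x - z))/∂x - ∂(-2*x*z - 2*y^2)/∂z = 2*x + 2*z
Assembling: d(omega) = (4*y) dx ∧ dy + (2*x + 2*z) dx ∧ dz.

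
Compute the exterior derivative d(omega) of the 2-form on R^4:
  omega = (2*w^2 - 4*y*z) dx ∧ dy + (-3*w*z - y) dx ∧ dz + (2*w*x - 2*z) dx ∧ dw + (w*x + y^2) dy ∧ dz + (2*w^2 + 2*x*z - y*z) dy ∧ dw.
d(omega) = (w - 4*y + 1) dx ∧ dy ∧ dz + (4*w + 2*z) dx ∧ dy ∧ dw + (2 - 3*z) dx ∧ dz ∧ dw + (-x + y) dy ∧ dz ∧ dw

For a 2-form omega = sum_{i<j} g_{ij} dx_i ∧ dx_j, the exterior derivative is
  d(omega) = sum_{i<j} d(g_{ij}) ∧ dx_i ∧ dx_j = sum_{i<j, k} (∂g_{ij}/∂x_k) dx_k ∧ dx_i ∧ dx_j.
Expand each term, using dx_k ∧ dx_i ∧ dx_j = sgn(permutation) dx_{(a)} ∧ dx_{(b)} ∧ dx_{(c)} with (a < b < c) sorted:
  d(2*w^2 - 4*y*z) includes (∂/∂z)(2*w^2 - 4*y*z) dz = (-4*y) dz, which multiplied by dx ∧ dy gives (-4*y) dx ∧ dy ∧ dz
  d(2*w^2 - 4*y*z) includes (∂/∂w)(2*w^2 - 4*y*z) dw = (4*w) dw, which multiplied by dx ∧ dy gives (4*w) dx ∧ dy ∧ dw
  d(-3*w*z - y) includes (∂/∂y)(-3*w*z - y) dy = (-1) dy, which multiplied by dx ∧ dz gives (1) dx ∧ dy ∧ dz
  d(-3*w*z - y) includes (∂/∂w)(-3*w*z - y) dw = (-3*z) dw, which multiplied by dx ∧ dz gives (-3*z) dx ∧ dz ∧ dw
  d(2*w*x - 2*z) includes (∂/∂z)(2*w*x - 2*z) dz = (-2) dz, which multiplied by dx ∧ dw gives (2) dx ∧ dz ∧ dw
  d(w*x + y^2) includes (∂/∂x)(w*x + y^2) dx = (w) dx, which multiplied by dy ∧ dz gives (w) dx ∧ dy ∧ dz
  d(w*x + y^2) includes (∂/∂w)(w*x + y^2) dw = (x) dw, which multiplied by dy ∧ dz gives (x) dy ∧ dz ∧ dw
  d(2*w^2 + 2*x*z - y*z) includes (∂/∂x)(2*w^2 + 2*x*z - y*z) dx = (2*z) dx, which multiplied by dy ∧ dw gives (2*z) dx ∧ dy ∧ dw
  d(2*w^2 + 2*x*z - y*z) includes (∂/∂z)(2*w^2 + 2*x*z - y*z) dz = (2*x - y) dz, which multiplied by dy ∧ dw gives (-2*x + y) dy ∧ dz ∧ dw
Collecting like 3-forms: d(omega) = (w - 4*y + 1) dx ∧ dy ∧ dz + (4*w + 2*z) dx ∧ dy ∧ dw + (2 - 3*z) dx ∧ dz ∧ dw + (-x + y) dy ∧ dz ∧ dw.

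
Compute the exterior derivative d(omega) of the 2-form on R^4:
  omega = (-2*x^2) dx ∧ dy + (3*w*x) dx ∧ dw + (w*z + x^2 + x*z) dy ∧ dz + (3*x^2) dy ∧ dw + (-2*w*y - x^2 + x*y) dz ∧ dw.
d(omega) = (2*x + z) dx ∧ dy ∧ dz + (-2*w + x + z) dy ∧ dz ∧ dw + (6*x) dx ∧ dy ∧ dw + (-2*x + y) dx ∧ dz ∧ dw

For a 2-form omega = sum_{i<j} g_{ij} dx_i ∧ dx_j, the exterior derivative is
  d(omega) = sum_{i<j} d(g_{ij}) ∧ dx_i ∧ dx_j = sum_{i<j, k} (∂g_{ij}/∂x_k) dx_k ∧ dx_i ∧ dx_j.
Expand each term, using dx_k ∧ dx_i ∧ dx_j = sgn(permutation) dx_{(a)} ∧ dx_{(b)} ∧ dx_{(c)} with (a < b < c) sorted:
  d(w*z + x^2 + x*z) includes (∂/∂x)(w*z + x^2 + x*z) dx = (2*x + z) dx, which multiplied by dy ∧ dz gives (2*x + z) dx ∧ dy ∧ dz
  d(w*z + x^2 + x*z) includes (∂/∂w)(w*z + x^2 + x*z) dw = (z) dw, which multiplied by dy ∧ dz gives (z) dy ∧ dz ∧ dw
  d(3*x^2) includes (∂/∂x)(3*x^2) dx = (6*x) dx, which multiplied by dy ∧ dw gives (6*x) dx ∧ dy ∧ dw
  d(-2*w*y - x^2 + x*y) includes (∂/∂x)(-2*w*y - x^2 + x*y) dx = (-2*x + y) dx, which multiplied by dz ∧ dw gives (-2*x + y) dx ∧ dz ∧ dw
  d(-2*w*y - x^2 + x*y) includes (∂/∂y)(-2*w*y - x^2 + x*y) dy = (-2*w + x) dy, which multiplied by dz ∧ dw gives (-2*w + x) dy ∧ dz ∧ dw
Collecting like 3-forms: d(omega) = (2*x + z) dx ∧ dy ∧ dz + (-2*w + x + z) dy ∧ dz ∧ dw + (6*x) dx ∧ dy ∧ dw + (-2*x + y) dx ∧ dz ∧ dw.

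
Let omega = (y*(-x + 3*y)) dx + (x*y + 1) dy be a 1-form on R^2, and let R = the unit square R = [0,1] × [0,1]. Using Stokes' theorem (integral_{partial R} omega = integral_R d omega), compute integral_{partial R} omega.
integral_(partial R) omega = -2

Stokes: integral_partial_R omega = integral_R d omega with d omega = (∂Q/∂x - ∂P/∂y) dx ∧ dy.
  ∂Q/∂x = y
  ∂P/∂y = -x + 6*y
  integrand = ∂Q/∂x - ∂P/∂y = x - 5*y.
Integrating over R: integral_0^1 integral_0^1 (x - 5*y) dx dy = -2.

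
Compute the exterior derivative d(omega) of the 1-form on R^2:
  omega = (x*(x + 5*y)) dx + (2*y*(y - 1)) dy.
d(omega) = (-5*x) dx ∧ dy

For a 1-form omega = sum_i f_i dx_i, the exterior derivative is
  d(omega) = sum_{i < j} (∂f_j/∂x_i - ∂f_i/∂x_j) dx_i ∧ dx_j.
  coefficient of dx ∧ dy: ∂f_2/∂x - ∂f_1/∂y = ∂(2*y*(y - 1))/∂x - ∂(x*(x + 5*y))/∂y = -5*x
Assembling: d(omega) = (-5*x) dx ∧ dy.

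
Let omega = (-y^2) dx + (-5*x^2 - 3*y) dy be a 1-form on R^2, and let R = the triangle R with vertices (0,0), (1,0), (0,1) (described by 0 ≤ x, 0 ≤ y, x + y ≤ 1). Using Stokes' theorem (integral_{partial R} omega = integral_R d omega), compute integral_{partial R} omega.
integral_(partial R) omega = -4/3

Stokes: integral_partial_R omega = integral_R d omega with d omega = (∂Q/∂x - ∂P/∂y) dx ∧ dy.
  ∂Q/∂x = -10*x
  ∂P/∂y = -2*y
  integrand = ∂Q/∂x - ∂P/∂y = -10*x + 2*y.
Integrating over R: integral_0^1 integral_0^{1-x} (-10*x + 2*y) dy dx = -4/3.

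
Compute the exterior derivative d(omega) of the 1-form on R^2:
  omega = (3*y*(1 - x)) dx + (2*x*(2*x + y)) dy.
d(omega) = (11*x + 2*y - 3) dx ∧ dy

For a 1-form omega = sum_i f_i dx_i, the exterior derivative is
  d(omega) = sum_{i < j} (∂f_j/∂x_i - ∂f_i/∂x_j) dx_i ∧ dx_j.
  coefficient of dx ∧ dy: ∂f_2/∂x - ∂f_1/∂y = ∂(2*x*(2*x + y))/∂x - ∂(3*y*(1 - x))/∂y = 11*x + 2*y - 3
Assembling: d(omega) = (11*x + 2*y - 3) dx ∧ dy.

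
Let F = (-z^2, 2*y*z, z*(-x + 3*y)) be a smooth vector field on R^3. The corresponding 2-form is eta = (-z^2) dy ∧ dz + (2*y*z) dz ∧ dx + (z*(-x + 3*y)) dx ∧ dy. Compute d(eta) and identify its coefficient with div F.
d(eta) = (-x + 3*y + 2*z) dx ∧ dy ∧ dz; div F = -x + 3*y + 2*z

For a 2-form in R^3 of the form above, applying d gives a 3-form with coefficient ∂P/∂x + ∂Q/∂y + ∂R/∂z:
  ∂P/∂x = 0
  ∂Q/∂y = 2*z
  ∂R/∂z = -x + 3*y
Sum = -x + 3*y + 2*z, which is exactly div F.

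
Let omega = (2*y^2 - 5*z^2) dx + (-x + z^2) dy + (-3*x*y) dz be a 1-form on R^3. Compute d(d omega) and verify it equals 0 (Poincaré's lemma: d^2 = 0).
d(d omega) = 0

Step 1: d omega = sum_{i<j} (∂f_j/∂x_i - ∂f_i/∂x_j) dx_i ∧ dx_j:
  coeff of dx ∧ dy: -4*y - 1
  coeff of dx ∧ dz: -3*y + 10*z
  coeff of dy ∧ dz: -3*x - 2*z
Step 2: Apply d again to each 2-form coefficient. The only possible 3-form in R^3 is dx ∧ dy ∧ dz, with coefficient
  ∂(coeff of dy∧dz)/∂x - ∂(coeff of dx∧dz)/∂y + ∂(coeff of dx∧dy)/∂z
  = ∂/∂x (-3*x - 2*z) - ∂/∂y (-3*y + 10*z) + ∂/∂z (-4*y - 1).
Each of these terms simplifies to sums of mixed partials that cancel in pairs. The result is 0 (by equality of mixed partials for smooth functions — Schwarz / Clairaut).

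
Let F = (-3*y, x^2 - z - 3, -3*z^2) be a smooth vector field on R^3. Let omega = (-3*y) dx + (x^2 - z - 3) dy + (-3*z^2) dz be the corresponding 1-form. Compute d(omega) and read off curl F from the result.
d(omega) = (1) dy ∧ dz + (0) dz ∧ dx + (2*x + 3) dx ∧ dy; curl F = (1, 0, 2*x + 3)

d omega = sum_{i<j} (∂f_j/∂x_i - ∂f_i/∂x_j) dx_i ∧ dx_j. Under the identification (dy ∧ dz, dz ∧ dx, dx ∧ dy) ↔ (e_x, e_y, e_z), the coefficients are exactly the components of curl F. Compute:
  ∂R/∂y - ∂Q/∂z = (0) - (-1) = 1
  ∂P/∂z - ∂R/∂x = (0) - (0) = 0
  ∂Q/∂x - ∂P/∂y = (2*x) - (-3) = 2*x + 3.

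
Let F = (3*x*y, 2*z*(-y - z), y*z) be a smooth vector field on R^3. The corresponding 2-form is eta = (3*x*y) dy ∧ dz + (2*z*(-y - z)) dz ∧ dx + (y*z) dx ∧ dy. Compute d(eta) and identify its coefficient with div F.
d(eta) = (4*y - 2*z) dx ∧ dy ∧ dz; div F = 4*y - 2*z

For a 2-form in R^3 of the form above, applying d gives a 3-form with coefficient ∂P/∂x + ∂Q/∂y + ∂R/∂z:
  ∂P/∂x = 3*y
  ∂Q/∂y = -2*z
  ∂R/∂z = y
Sum = 4*y - 2*z, which is exactly div F.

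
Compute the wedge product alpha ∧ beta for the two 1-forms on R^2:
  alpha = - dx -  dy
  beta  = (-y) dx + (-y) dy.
alpha ∧ beta = 0

Distribute the wedge, using dx_i ∧ dx_j = -dx_j ∧ dx_i and dx_i ∧ dx_i = 0. For each pair (i, j) with i < j, the coefficient of dx_i ∧ dx_j in alpha ∧ beta is (alpha_i * beta_j - alpha_j * beta_i). Collecting: alpha ∧ beta = 0.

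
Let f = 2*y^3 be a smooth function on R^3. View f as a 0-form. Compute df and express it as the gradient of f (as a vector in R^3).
df = (0) dx + (6*y^2) dy + (0) dz; grad f = (0, 6*y^2, 0)

For a 0-form f, d f = (∂f/∂x) dx + (∂f/∂y) dy + (∂f/∂z) dz. The components of the vector representation are exactly the entries of grad f in Cartesian coordinates:
  ∂f/∂x = 0
  ∂f/∂y = 6*y^2
  ∂f/∂z = 0.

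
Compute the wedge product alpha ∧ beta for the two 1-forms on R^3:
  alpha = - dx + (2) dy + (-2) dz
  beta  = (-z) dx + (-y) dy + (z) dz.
alpha ∧ beta = (y + 2*z) dx ∧ dy + (-3*z) dx ∧ dz + (-2*y + 2*z) dy ∧ dz

Distribute the wedge, using dx_i ∧ dx_j = -dx_j ∧ dx_i and dx_i ∧ dx_i = 0. For each pair (i, j) with i < j, the coefficient of dx_i ∧ dx_j in alpha ∧ beta is (alpha_i * beta_j - alpha_j * beta_i). Collecting: alpha ∧ beta = (y + 2*z) dx ∧ dy + (-3*z) dx ∧ dz + (-2*y + 2*z) dy ∧ dz.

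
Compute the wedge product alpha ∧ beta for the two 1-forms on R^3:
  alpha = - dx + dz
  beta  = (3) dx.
alpha ∧ beta = (-3) dx ∧ dz

Distribute the wedge, using dx_i ∧ dx_j = -dx_j ∧ dx_i and dx_i ∧ dx_i = 0. For each pair (i, j) with i < j, the coefficient of dx_i ∧ dx_j in alpha ∧ beta is (alpha_i * beta_j - alpha_j * beta_i). Collecting: alpha ∧ beta = (-3) dx ∧ dz.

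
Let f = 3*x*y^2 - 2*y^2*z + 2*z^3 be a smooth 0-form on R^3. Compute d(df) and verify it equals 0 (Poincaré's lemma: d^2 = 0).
d(df) = 0

Step 1: df = sum_i (∂f/∂x_i) dx_i = (3*y^2) dx + (2*y*(3*x - 2*z)) dy + (-2*y^2 + 6*z^2) dz.
Step 2: Apply d again. Using the 1-form formula, the coefficient of dx ∧ dy in d(df) is ∂^2 f/∂x ∂y - ∂^2 f/∂y ∂x = (6*y) - (6*y) = 0 (equality of mixed partials for smooth f).
Similarly for dx ∧ dz and dy ∧ dz — all coefficients vanish. So d(df) = 0.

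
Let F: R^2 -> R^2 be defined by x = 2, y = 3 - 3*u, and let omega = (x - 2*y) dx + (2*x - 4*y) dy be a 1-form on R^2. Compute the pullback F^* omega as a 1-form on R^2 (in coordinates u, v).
F^* omega = (24 - 36*u) du

Using F^*(f dg) = (f ∘ F) d(g ∘ F), substitute each coordinate x_i by F_i(u, v) in f_i, and replace dx_i by d F_i = (∂F_i/∂u) du + (∂F_i/∂v) dv.
  For the x component: f_1(F) = 6*u - 4; d F_1 = (0) du + (0) dv
  For the y component: f_2(F) = 12*u - 8; d F_2 = (-3) du + (0) dv
Combining and collecting du, dv coefficients:
  coeff of du: 24 - 36*u
  coeff of dv: 0
F^* omega = (24 - 36*u) du.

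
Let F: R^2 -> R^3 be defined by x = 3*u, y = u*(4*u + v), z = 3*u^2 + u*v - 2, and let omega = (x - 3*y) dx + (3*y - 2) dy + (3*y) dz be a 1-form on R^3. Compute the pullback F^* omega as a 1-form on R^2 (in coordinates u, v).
F^* omega = (168*u^3 + 66*u^2*v - 36*u^2 + 6*u*v^2 - 9*u*v - 7*u - 2*v) du + (2*u*(12*u^2 + 3*u*v - 1)) dv

Using F^*(f dg) = (f ∘ F) d(g ∘ F), substitute each coordinate x_i by F_i(u, v) in f_i, and replace dx_i by d F_i = (∂F_i/∂u) du + (∂F_i/∂v) dv.
  For the x component: f_1(F) = 3*u*(-4*u - v + 1); d F_1 = (3) du + (0) dv
  For the y component: f_2(F) = 12*u^2 + 3*u*v - 2; d F_2 = (8*u + v) du + (u) dv
  For the z component: f_3(F) = 3*u*(4*u + v); d F_3 = (6*u + v) du + (u) dv
Combining and collecting du, dv coefficients:
  coeff of du: 168*u^3 + 66*u^2*v - 36*u^2 + 6*u*v^2 - 9*u*v - 7*u - 2*v
  coeff of dv: 2*u*(12*u^2 + 3*u*v - 1)
F^* omega = (168*u^3 + 66*u^2*v - 36*u^2 + 6*u*v^2 - 9*u*v - 7*u - 2*v) du + (2*u*(12*u^2 + 3*u*v - 1)) dv.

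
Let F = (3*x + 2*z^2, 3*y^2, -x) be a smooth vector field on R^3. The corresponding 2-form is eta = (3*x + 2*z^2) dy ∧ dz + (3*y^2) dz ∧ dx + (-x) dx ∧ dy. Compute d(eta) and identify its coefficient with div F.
d(eta) = (6*y + 3) dx ∧ dy ∧ dz; div F = 6*y + 3

For a 2-form in R^3 of the form above, applying d gives a 3-form with coefficient ∂P/∂x + ∂Q/∂y + ∂R/∂z:
  ∂P/∂x = 3
  ∂Q/∂y = 6*y
  ∂R/∂z = 0
Sum = 6*y + 3, which is exactly div F.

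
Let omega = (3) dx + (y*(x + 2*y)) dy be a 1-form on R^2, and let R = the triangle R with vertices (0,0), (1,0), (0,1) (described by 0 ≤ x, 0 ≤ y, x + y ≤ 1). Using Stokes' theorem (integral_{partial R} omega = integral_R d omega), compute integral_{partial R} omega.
integral_(partial R) omega = 1/6

Stokes: integral_partial_R omega = integral_R d omega with d omega = (∂Q/∂x - ∂P/∂y) dx ∧ dy.
  ∂Q/∂x = y
  ∂P/∂y = 0
  integrand = ∂Q/∂x - ∂P/∂y = y.
Integrating over R: integral_0^1 integral_0^{1-x} (y) dy dx = 1/6.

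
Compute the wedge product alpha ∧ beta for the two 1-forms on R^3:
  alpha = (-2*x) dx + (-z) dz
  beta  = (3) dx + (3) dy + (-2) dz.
alpha ∧ beta = (-6*x) dx ∧ dy + (4*x + 3*z) dx ∧ dz + (3*z) dy ∧ dz

Distribute the wedge, using dx_i ∧ dx_j = -dx_j ∧ dx_i and dx_i ∧ dx_i = 0. For each pair (i, j) with i < j, the coefficient of dx_i ∧ dx_j in alpha ∧ beta is (alpha_i * beta_j - alpha_j * beta_i). Collecting: alpha ∧ beta = (-6*x) dx ∧ dy + (4*x + 3*z) dx ∧ dz + (3*z) dy ∧ dz.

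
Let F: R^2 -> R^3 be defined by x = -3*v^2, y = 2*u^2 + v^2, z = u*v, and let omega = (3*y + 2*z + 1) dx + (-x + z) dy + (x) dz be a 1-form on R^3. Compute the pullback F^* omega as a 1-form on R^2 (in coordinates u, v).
F^* omega = (v*(4*u^2 + 12*u*v - 3*v^2)) du + (v*(-36*u^2 - 13*u*v - 12*v^2 - 6)) dv

Using F^*(f dg) = (f ∘ F) d(g ∘ F), substitute each coordinate x_i by F_i(u, v) in f_i, and replace dx_i by d F_i = (∂F_i/∂u) du + (∂F_i/∂v) dv.
  For the x component: f_1(F) = 6*u^2 + 2*u*v + 3*v^2 + 1; d F_1 = (0) du + (-6*v) dv
  For the y component: f_2(F) = v*(u + 3*v); d F_2 = (4*u) du + (2*v) dv
  For the z component: f_3(F) = -3*v^2; d F_3 = (v) du + (u) dv
Combining and collecting du, dv coefficients:
  coeff of du: v*(4*u^2 + 12*u*v - 3*v^2)
  coeff of dv: v*(-36*u^2 - 13*u*v - 12*v^2 - 6)
F^* omega = (v*(4*u^2 + 12*u*v - 3*v^2)) du + (v*(-36*u^2 - 13*u*v - 12*v^2 - 6)) dv.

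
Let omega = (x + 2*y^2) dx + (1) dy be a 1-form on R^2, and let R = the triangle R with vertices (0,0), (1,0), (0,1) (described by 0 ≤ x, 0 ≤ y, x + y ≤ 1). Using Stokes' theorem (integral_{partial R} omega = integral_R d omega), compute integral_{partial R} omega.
integral_(partial R) omega = -2/3

Stokes: integral_partial_R omega = integral_R d omega with d omega = (∂Q/∂x - ∂P/∂y) dx ∧ dy.
  ∂Q/∂x = 0
  ∂P/∂y = 4*y
  integrand = ∂Q/∂x - ∂P/∂y = -4*y.
Integrating over R: integral_0^1 integral_0^{1-x} (-4*y) dy dx = -2/3.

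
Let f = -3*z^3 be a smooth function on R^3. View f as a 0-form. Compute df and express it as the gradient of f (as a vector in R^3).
df = (0) dx + (0) dy + (-9*z^2) dz; grad f = (0, 0, -9*z^2)

For a 0-form f, d f = (∂f/∂x) dx + (∂f/∂y) dy + (∂f/∂z) dz. The components of the vector representation are exactly the entries of grad f in Cartesian coordinates:
  ∂f/∂x = 0
  ∂f/∂y = 0
  ∂f/∂z = -9*z^2.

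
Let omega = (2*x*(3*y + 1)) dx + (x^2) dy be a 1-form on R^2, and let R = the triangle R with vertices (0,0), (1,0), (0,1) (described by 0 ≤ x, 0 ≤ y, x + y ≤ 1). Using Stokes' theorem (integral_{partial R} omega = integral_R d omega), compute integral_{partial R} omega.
integral_(partial R) omega = -2/3

Stokes: integral_partial_R omega = integral_R d omega with d omega = (∂Q/∂x - ∂P/∂y) dx ∧ dy.
  ∂Q/∂x = 2*x
  ∂P/∂y = 6*x
  integrand = ∂Q/∂x - ∂P/∂y = -4*x.
Integrating over R: integral_0^1 integral_0^{1-x} (-4*x) dy dx = -2/3.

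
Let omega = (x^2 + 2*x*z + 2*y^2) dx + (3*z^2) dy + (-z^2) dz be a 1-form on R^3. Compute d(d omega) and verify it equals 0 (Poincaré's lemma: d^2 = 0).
d(d omega) = 0

Step 1: d omega = sum_{i<j} (∂f_j/∂x_i - ∂f_i/∂x_j) dx_i ∧ dx_j:
  coeff of dx ∧ dy: -4*y
  coeff of dx ∧ dz: -2*x
  coeff of dy ∧ dz: -6*z
Step 2: Apply d again to each 2-form coefficient. The only possible 3-form in R^3 is dx ∧ dy ∧ dz, with coefficient
  ∂(coeff of dy∧dz)/∂x - ∂(coeff of dx∧dz)/∂y + ∂(coeff of dx∧dy)/∂z
  = ∂/∂x (-6*z) - ∂/∂y (-2*x) + ∂/∂z (-4*y).
Each of these terms simplifies to sums of mixed partials that cancel in pairs. The result is 0 (by equality of mixed partials for smooth functions — Schwarz / Clairaut).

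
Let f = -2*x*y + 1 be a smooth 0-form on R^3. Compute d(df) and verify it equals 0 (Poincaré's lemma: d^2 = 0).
d(df) = 0

Step 1: df = sum_i (∂f/∂x_i) dx_i = (-2*y) dx + (-2*x) dy + (0) dz.
Step 2: Apply d again. Using the 1-form formula, the coefficient of dx ∧ dy in d(df) is ∂^2 f/∂x ∂y - ∂^2 f/∂y ∂x = (-2) - (-2) = 0 (equality of mixed partials for smooth f).
Similarly for dx ∧ dz and dy ∧ dz — all coefficients vanish. So d(df) = 0.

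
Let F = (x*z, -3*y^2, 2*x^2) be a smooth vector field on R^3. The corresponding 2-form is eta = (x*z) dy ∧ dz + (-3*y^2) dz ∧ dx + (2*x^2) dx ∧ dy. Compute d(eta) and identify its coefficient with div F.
d(eta) = (-6*y + z) dx ∧ dy ∧ dz; div F = -6*y + z

For a 2-form in R^3 of the form above, applying d gives a 3-form with coefficient ∂P/∂x + ∂Q/∂y + ∂R/∂z:
  ∂P/∂x = z
  ∂Q/∂y = -6*y
  ∂R/∂z = 0
Sum = -6*y + z, which is exactly div F.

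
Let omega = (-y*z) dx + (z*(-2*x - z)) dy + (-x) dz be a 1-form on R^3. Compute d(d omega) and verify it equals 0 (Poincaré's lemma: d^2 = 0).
d(d omega) = 0

Step 1: d omega = sum_{i<j} (∂f_j/∂x_i - ∂f_i/∂x_j) dx_i ∧ dx_j:
  coeff of dx ∧ dy: -z
  coeff of dx ∧ dz: y - 1
  coeff of dy ∧ dz: 2*x + 2*z
Step 2: Apply d again to each 2-form coefficient. The only possible 3-form in R^3 is dx ∧ dy ∧ dz, with coefficient
  ∂(coeff of dy∧dz)/∂x - ∂(coeff of dx∧dz)/∂y + ∂(coeff of dx∧dy)/∂z
  = ∂/∂x (2*x + 2*z) - ∂/∂y (y - 1) + ∂/∂z (-z).
Each of these terms simplifies to sums of mixed partials that cancel in pairs. The result is 0 (by equality of mixed partials for smooth functions — Schwarz / Clairaut).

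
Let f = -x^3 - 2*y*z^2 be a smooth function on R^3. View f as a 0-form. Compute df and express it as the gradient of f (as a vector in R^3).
df = (-3*x^2) dx + (-2*z^2) dy + (-4*y*z) dz; grad f = (-3*x^2, -2*z^2, -4*y*z)

For a 0-form f, d f = (∂f/∂x) dx + (∂f/∂y) dy + (∂f/∂z) dz. The components of the vector representation are exactly the entries of grad f in Cartesian coordinates:
  ∂f/∂x = -3*x^2
  ∂f/∂y = -2*z^2
  ∂f/∂z = -4*y*z.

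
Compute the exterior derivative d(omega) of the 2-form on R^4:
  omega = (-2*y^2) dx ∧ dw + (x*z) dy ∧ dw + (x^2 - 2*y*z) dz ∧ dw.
d(omega) = (4*y + z) dx ∧ dy ∧ dw + (-x - 2*z) dy ∧ dz ∧ dw + (2*x) dx ∧ dz ∧ dw

For a 2-form omega = sum_{i<j} g_{ij} dx_i ∧ dx_j, the exterior derivative is
  d(omega) = sum_{i<j} d(g_{ij}) ∧ dx_i ∧ dx_j = sum_{i<j, k} (∂g_{ij}/∂x_k) dx_k ∧ dx_i ∧ dx_j.
Expand each term, using dx_k ∧ dx_i ∧ dx_j = sgn(permutation) dx_{(a)} ∧ dx_{(b)} ∧ dx_{(c)} with (a < b < c) sorted:
  d(-2*y^2) includes (∂/∂y)(-2*y^2) dy = (-4*y) dy, which multiplied by dx ∧ dw gives (4*y) dx ∧ dy ∧ dw
  d(x*z) includes (∂/∂x)(x*z) dx = (z) dx, which multiplied by dy ∧ dw gives (z) dx ∧ dy ∧ dw
  d(x*z) includes (∂/∂z)(x*z) dz = (x) dz, which multiplied by dy ∧ dw gives (-x) dy ∧ dz ∧ dw
  d(x^2 - 2*y*z) includes (∂/∂x)(x^2 - 2*y*z) dx = (2*x) dx, which multiplied by dz ∧ dw gives (2*x) dx ∧ dz ∧ dw
  d(x^2 - 2*y*z) includes (∂/∂y)(x^2 - 2*y*z) dy = (-2*z) dy, which multiplied by dz ∧ dw gives (-2*z) dy ∧ dz ∧ dw
Collecting like 3-forms: d(omega) = (4*y + z) dx ∧ dy ∧ dw + (-x - 2*z) dy ∧ dz ∧ dw + (2*x) dx ∧ dz ∧ dw.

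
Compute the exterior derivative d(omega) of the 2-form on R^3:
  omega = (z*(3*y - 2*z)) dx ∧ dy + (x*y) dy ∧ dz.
d(omega) = (4*y - 4*z) dx ∧ dy ∧ dz

For a 2-form omega = sum_{i<j} g_{ij} dx_i ∧ dx_j, the exterior derivative is
  d(omega) = sum_{i<j} d(g_{ij}) ∧ dx_i ∧ dx_j = sum_{i<j, k} (∂g_{ij}/∂x_k) dx_k ∧ dx_i ∧ dx_j.
Expand each term, using dx_k ∧ dx_i ∧ dx_j = sgn(permutation) dx_{(a)} ∧ dx_{(b)} ∧ dx_{(c)} with (a < b < c) sorted:
  d(z*(3*y - 2*z)) includes (∂/∂z)(z*(3*y - 2*z)) dz = (3*y - 4*z) dz, which multiplied by dx ∧ dy gives (3*y - 4*z) dx ∧ dy ∧ dz
  d(x*y) includes (∂/∂x)(x*y) dx = (y) dx, which multiplied by dy ∧ dz gives (y) dx ∧ dy ∧ dz
Collecting like 3-forms: d(omega) = (4*y - 4*z) dx ∧ dy ∧ dz.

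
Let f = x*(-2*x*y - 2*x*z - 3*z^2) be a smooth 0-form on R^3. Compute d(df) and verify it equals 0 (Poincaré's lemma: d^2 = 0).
d(df) = 0

Step 1: df = sum_i (∂f/∂x_i) dx_i = (-4*x*y - 4*x*z - 3*z^2) dx + (-2*x^2) dy + (2*x*(-x - 3*z)) dz.
Step 2: Apply d again. Using the 1-form formula, the coefficient of dx ∧ dy in d(df) is ∂^2 f/∂x ∂y - ∂^2 f/∂y ∂x = (-4*x) - (-4*x) = 0 (equality of mixed partials for smooth f).
Similarly for dx ∧ dz and dy ∧ dz — all coefficients vanish. So d(df) = 0.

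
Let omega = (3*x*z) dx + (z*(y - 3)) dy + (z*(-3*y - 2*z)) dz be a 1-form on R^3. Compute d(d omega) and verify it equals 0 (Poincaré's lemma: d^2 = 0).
d(d omega) = 0

Step 1: d omega = sum_{i<j} (∂f_j/∂x_i - ∂f_i/∂x_j) dx_i ∧ dx_j:
  coeff of dx ∧ dy: 0
  coeff of dx ∧ dz: -3*x
  coeff of dy ∧ dz: -y - 3*z + 3
Step 2: Apply d again to each 2-form coefficient. The only possible 3-form in R^3 is dx ∧ dy ∧ dz, with coefficient
  ∂(coeff of dy∧dz)/∂x - ∂(coeff of dx∧dz)/∂y + ∂(coeff of dx∧dy)/∂z
  = ∂/∂x (-y - 3*z + 3) - ∂/∂y (-3*x) + ∂/∂z (0).
Each of these terms simplifies to sums of mixed partials that cancel in pairs. The result is 0 (by equality of mixed partials for smooth functions — Schwarz / Clairaut).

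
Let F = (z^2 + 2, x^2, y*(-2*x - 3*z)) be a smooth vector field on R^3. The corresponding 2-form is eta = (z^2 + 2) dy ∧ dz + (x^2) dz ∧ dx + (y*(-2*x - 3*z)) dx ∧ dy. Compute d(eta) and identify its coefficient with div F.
d(eta) = (-3*y) dx ∧ dy ∧ dz; div F = -3*y

For a 2-form in R^3 of the form above, applying d gives a 3-form with coefficient ∂P/∂x + ∂Q/∂y + ∂R/∂z:
  ∂P/∂x = 0
  ∂Q/∂y = 0
  ∂R/∂z = -3*y
Sum = -3*y, which is exactly div F.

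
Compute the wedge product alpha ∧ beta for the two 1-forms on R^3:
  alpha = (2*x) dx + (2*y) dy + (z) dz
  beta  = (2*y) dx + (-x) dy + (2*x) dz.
alpha ∧ beta = (-2*x^2 - 4*y^2) dx ∧ dy + (4*x^2 - 2*y*z) dx ∧ dz + (x*(4*y + z)) dy ∧ dz

Distribute the wedge, using dx_i ∧ dx_j = -dx_j ∧ dx_i and dx_i ∧ dx_i = 0. For each pair (i, j) with i < j, the coefficient of dx_i ∧ dx_j in alpha ∧ beta is (alpha_i * beta_j - alpha_j * beta_i). Collecting: alpha ∧ beta = (-2*x^2 - 4*y^2) dx ∧ dy + (4*x^2 - 2*y*z) dx ∧ dz + (x*(4*y + z)) dy ∧ dz.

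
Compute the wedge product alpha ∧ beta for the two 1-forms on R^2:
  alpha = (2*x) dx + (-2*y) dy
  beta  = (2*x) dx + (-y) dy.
alpha ∧ beta = (2*x*y) dx ∧ dy

Distribute the wedge, using dx_i ∧ dx_j = -dx_j ∧ dx_i and dx_i ∧ dx_i = 0. For each pair (i, j) with i < j, the coefficient of dx_i ∧ dx_j in alpha ∧ beta is (alpha_i * beta_j - alpha_j * beta_i). Collecting: alpha ∧ beta = (2*x*y) dx ∧ dy.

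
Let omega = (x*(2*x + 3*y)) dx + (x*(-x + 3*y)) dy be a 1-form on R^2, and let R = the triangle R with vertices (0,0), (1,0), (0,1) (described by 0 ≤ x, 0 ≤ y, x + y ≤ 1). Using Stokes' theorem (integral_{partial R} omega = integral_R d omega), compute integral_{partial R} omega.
integral_(partial R) omega = -1/3

Stokes: integral_partial_R omega = integral_R d omega with d omega = (∂Q/∂x - ∂P/∂y) dx ∧ dy.
  ∂Q/∂x = -2*x + 3*y
  ∂P/∂y = 3*x
  integrand = ∂Q/∂x - ∂P/∂y = -5*x + 3*y.
Integrating over R: integral_0^1 integral_0^{1-x} (-5*x + 3*y) dy dx = -1/3.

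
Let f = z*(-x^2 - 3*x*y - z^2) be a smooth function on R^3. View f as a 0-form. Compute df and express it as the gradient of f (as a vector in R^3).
df = (z*(-2*x - 3*y)) dx + (-3*x*z) dy + (-x^2 - 3*x*y - 3*z^2) dz; grad f = (z*(-2*x - 3*y), -3*x*z, -x^2 - 3*x*y - 3*z^2)

For a 0-form f, d f = (∂f/∂x) dx + (∂f/∂y) dy + (∂f/∂z) dz. The components of the vector representation are exactly the entries of grad f in Cartesian coordinates:
  ∂f/∂x = z*(-2*x - 3*y)
  ∂f/∂y = -3*x*z
  ∂f/∂z = -x^2 - 3*x*y - 3*z^2.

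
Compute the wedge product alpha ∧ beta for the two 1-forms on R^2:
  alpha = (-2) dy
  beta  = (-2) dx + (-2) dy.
alpha ∧ beta = (-4) dx ∧ dy

Distribute the wedge, using dx_i ∧ dx_j = -dx_j ∧ dx_i and dx_i ∧ dx_i = 0. For each pair (i, j) with i < j, the coefficient of dx_i ∧ dx_j in alpha ∧ beta is (alpha_i * beta_j - alpha_j * beta_i). Collecting: alpha ∧ beta = (-4) dx ∧ dy.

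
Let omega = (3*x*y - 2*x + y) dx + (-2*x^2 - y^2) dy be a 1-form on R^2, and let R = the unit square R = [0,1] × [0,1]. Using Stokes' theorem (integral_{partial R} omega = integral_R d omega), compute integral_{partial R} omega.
integral_(partial R) omega = -9/2

Stokes: integral_partial_R omega = integral_R d omega with d omega = (∂Q/∂x - ∂P/∂y) dx ∧ dy.
  ∂Q/∂x = -4*x
  ∂P/∂y = 3*x + 1
  integrand = ∂Q/∂x - ∂P/∂y = -7*x - 1.
Integrating over R: integral_0^1 integral_0^1 (-7*x - 1) dx dy = -9/2.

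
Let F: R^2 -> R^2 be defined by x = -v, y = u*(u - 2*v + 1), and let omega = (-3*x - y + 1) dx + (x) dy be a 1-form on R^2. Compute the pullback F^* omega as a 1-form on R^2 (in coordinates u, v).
F^* omega = (v*(-2*u + 2*v - 1)) du + (u^2 + u - 3*v - 1) dv

Using F^*(f dg) = (f ∘ F) d(g ∘ F), substitute each coordinate x_i by F_i(u, v) in f_i, and replace dx_i by d F_i = (∂F_i/∂u) du + (∂F_i/∂v) dv.
  For the x component: f_1(F) = -u^2 + 2*u*v - u + 3*v + 1; d F_1 = (0) du + (-1) dv
  For the y component: f_2(F) = -v; d F_2 = (2*u - 2*v + 1) du + (-2*u) dv
Combining and collecting du, dv coefficients:
  coeff of du: v*(-2*u + 2*v - 1)
  coeff of dv: u^2 + u - 3*v - 1
F^* omega = (v*(-2*u + 2*v - 1)) du + (u^2 + u - 3*v - 1) dv.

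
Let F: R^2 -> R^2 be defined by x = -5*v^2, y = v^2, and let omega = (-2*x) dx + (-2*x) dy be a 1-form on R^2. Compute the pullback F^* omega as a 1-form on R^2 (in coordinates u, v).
F^* omega = (-80*v^3) dv

Using F^*(f dg) = (f ∘ F) d(g ∘ F), substitute each coordinate x_i by F_i(u, v) in f_i, and replace dx_i by d F_i = (∂F_i/∂u) du + (∂F_i/∂v) dv.
  For the x component: f_1(F) = 10*v^2; d F_1 = (0) du + (-10*v) dv
  For the y component: f_2(F) = 10*v^2; d F_2 = (0) du + (2*v) dv
Combining and collecting du, dv coefficients:
  coeff of du: 0
  coeff of dv: -80*v^3
F^* omega = (-80*v^3) dv.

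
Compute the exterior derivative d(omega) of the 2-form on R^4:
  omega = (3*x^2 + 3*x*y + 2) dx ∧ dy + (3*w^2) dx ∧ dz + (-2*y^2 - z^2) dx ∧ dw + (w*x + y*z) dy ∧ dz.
d(omega) = (6*w + 2*z) dx ∧ dz ∧ dw + (4*y) dx ∧ dy ∧ dw + (w) dx ∧ dy ∧ dz + (x) dy ∧ dz ∧ dw

For a 2-form omega = sum_{i<j} g_{ij} dx_i ∧ dx_j, the exterior derivative is
  d(omega) = sum_{i<j} d(g_{ij}) ∧ dx_i ∧ dx_j = sum_{i<j, k} (∂g_{ij}/∂x_k) dx_k ∧ dx_i ∧ dx_j.
Expand each term, using dx_k ∧ dx_i ∧ dx_j = sgn(permutation) dx_{(a)} ∧ dx_{(b)} ∧ dx_{(c)} with (a < b < c) sorted:
  d(3*w^2) includes (∂/∂w)(3*w^2) dw = (6*w) dw, which multiplied by dx ∧ dz gives (6*w) dx ∧ dz ∧ dw
  d(-2*y^2 - z^2) includes (∂/∂y)(-2*y^2 - z^2) dy = (-4*y) dy, which multiplied by dx ∧ dw gives (4*y) dx ∧ dy ∧ dw
  d(-2*y^2 - z^2) includes (∂/∂z)(-2*y^2 - z^2) dz = (-2*z) dz, which multiplied by dx ∧ dw gives (2*z) dx ∧ dz ∧ dw
  d(w*x + y*z) includes (∂/∂x)(w*x + y*z) dx = (w) dx, which multiplied by dy ∧ dz gives (w) dx ∧ dy ∧ dz
  d(w*x + y*z) includes (∂/∂w)(w*x + y*z) dw = (x) dw, which multiplied by dy ∧ dz gives (x) dy ∧ dz ∧ dw
Collecting like 3-forms: d(omega) = (6*w + 2*z) dx ∧ dz ∧ dw + (4*y) dx ∧ dy ∧ dw + (w) dx ∧ dy ∧ dz + (x) dy ∧ dz ∧ dw.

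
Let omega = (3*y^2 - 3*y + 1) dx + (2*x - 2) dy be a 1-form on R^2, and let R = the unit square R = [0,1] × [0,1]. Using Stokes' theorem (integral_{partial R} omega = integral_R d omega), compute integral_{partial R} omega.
integral_(partial R) omega = 2

Stokes: integral_partial_R omega = integral_R d omega with d omega = (∂Q/∂x - ∂P/∂y) dx ∧ dy.
  ∂Q/∂x = 2
  ∂P/∂y = 6*y - 3
  integrand = ∂Q/∂x - ∂P/∂y = 5 - 6*y.
Integrating over R: integral_0^1 integral_0^1 (5 - 6*y) dx dy = 2.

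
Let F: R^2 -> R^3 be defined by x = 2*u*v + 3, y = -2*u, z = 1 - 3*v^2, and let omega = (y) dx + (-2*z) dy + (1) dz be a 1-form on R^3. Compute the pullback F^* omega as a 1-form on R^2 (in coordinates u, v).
F^* omega = (-4*u*v - 12*v^2 + 4) du + (-4*u^2 - 6*v) dv

Using F^*(f dg) = (f ∘ F) d(g ∘ F), substitute each coordinate x_i by F_i(u, v) in f_i, and replace dx_i by d F_i = (∂F_i/∂u) du + (∂F_i/∂v) dv.
  For the x component: f_1(F) = -2*u; d F_1 = (2*v) du + (2*u) dv
  For the y component: f_2(F) = 6*v^2 - 2; d F_2 = (-2) du + (0) dv
  For the z component: f_3(F) = 1; d F_3 = (0) du + (-6*v) dv
Combining and collecting du, dv coefficients:
  coeff of du: -4*u*v - 12*v^2 + 4
  coeff of dv: -4*u^2 - 6*v
F^* omega = (-4*u*v - 12*v^2 + 4) du + (-4*u^2 - 6*v) dv.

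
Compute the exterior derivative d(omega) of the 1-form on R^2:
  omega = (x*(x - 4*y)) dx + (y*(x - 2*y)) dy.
d(omega) = (4*x + y) dx ∧ dy

For a 1-form omega = sum_i f_i dx_i, the exterior derivative is
  d(omega) = sum_{i < j} (∂f_j/∂x_i - ∂f_i/∂x_j) dx_i ∧ dx_j.
  coefficient of dx ∧ dy: ∂f_2/∂x - ∂f_1/∂y = ∂(y*(x - 2*y))/∂x - ∂(x*(x - 4*y))/∂y = 4*x + y
Assembling: d(omega) = (4*x + y) dx ∧ dy.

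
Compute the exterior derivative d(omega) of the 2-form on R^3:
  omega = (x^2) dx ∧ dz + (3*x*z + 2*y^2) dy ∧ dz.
d(omega) = (3*z) dx ∧ dy ∧ dz

For a 2-form omega = sum_{i<j} g_{ij} dx_i ∧ dx_j, the exterior derivative is
  d(omega) = sum_{i<j} d(g_{ij}) ∧ dx_i ∧ dx_j = sum_{i<j, k} (∂g_{ij}/∂x_k) dx_k ∧ dx_i ∧ dx_j.
Expand each term, using dx_k ∧ dx_i ∧ dx_j = sgn(permutation) dx_{(a)} ∧ dx_{(b)} ∧ dx_{(c)} with (a < b < c) sorted:
  d(3*x*z + 2*y^2) includes (∂/∂x)(3*x*z + 2*y^2) dx = (3*z) dx, which multiplied by dy ∧ dz gives (3*z) dx ∧ dy ∧ dz
Collecting like 3-forms: d(omega) = (3*z) dx ∧ dy ∧ dz.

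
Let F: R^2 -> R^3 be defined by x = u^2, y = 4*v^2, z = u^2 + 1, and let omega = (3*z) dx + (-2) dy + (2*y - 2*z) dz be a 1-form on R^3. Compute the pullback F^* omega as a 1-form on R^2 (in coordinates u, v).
F^* omega = (2*u*(u^2 + 8*v^2 + 1)) du + (-16*v) dv

Using F^*(f dg) = (f ∘ F) d(g ∘ F), substitute each coordinate x_i by F_i(u, v) in f_i, and replace dx_i by d F_i = (∂F_i/∂u) du + (∂F_i/∂v) dv.
  For the x component: f_1(F) = 3*u^2 + 3; d F_1 = (2*u) du + (0) dv
  For the y component: f_2(F) = -2; d F_2 = (0) du + (8*v) dv
  For the z component: f_3(F) = -2*u^2 + 8*v^2 - 2; d F_3 = (2*u) du + (0) dv
Combining and collecting du, dv coefficients:
  coeff of du: 2*u*(u^2 + 8*v^2 + 1)
  coeff of dv: -16*v
F^* omega = (2*u*(u^2 + 8*v^2 + 1)) du + (-16*v) dv.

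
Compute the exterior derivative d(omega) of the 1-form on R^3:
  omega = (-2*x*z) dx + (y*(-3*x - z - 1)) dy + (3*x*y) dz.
d(omega) = (-3*y) dx ∧ dy + (2*x + 3*y) dx ∧ dz + (3*x + y) dy ∧ dz

For a 1-form omega = sum_i f_i dx_i, the exterior derivative is
  d(omega) = sum_{i < j} (∂f_j/∂x_i - ∂f_i/∂x_j) dx_i ∧ dx_j.
  coefficient of dx ∧ dy: ∂f_2/∂x - ∂f_1/∂y = ∂(y*(-3*x - z - 1))/∂x - ∂(-2*x*z)/∂y = -3*y
  coefficient of dx ∧ dz: ∂f_3/∂x - ∂f_1/∂z = ∂(3*x*y)/∂x - ∂(-2*x*z)/∂z = 2*x + 3*y
  coefficient of dy ∧ dz: ∂f_3/∂y - ∂f_2/∂z = ∂(3*x*y)/∂y - ∂(y*(-3*x - z - 1))/∂z = 3*x + y
Assembling: d(omega) = (-3*y) dx ∧ dy + (2*x + 3*y) dx ∧ dz + (3*x + y) dy ∧ dz.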